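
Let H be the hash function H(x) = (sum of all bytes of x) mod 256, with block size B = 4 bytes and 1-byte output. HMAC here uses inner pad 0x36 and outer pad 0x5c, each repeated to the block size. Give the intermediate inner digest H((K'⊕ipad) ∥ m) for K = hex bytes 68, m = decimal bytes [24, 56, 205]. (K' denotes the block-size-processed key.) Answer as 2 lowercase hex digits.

Key hex bytes 68 is 1 byte ≤ B = 4; zero-pad to 4 bytes: K' = 68 00 00 00.
K' ⊕ ipad = 5e 36 36 36.
Inner input = 5e 36 36 36 ∥ 18 38 cd.
Inner hash: sum = 94+54+54+54+24+56+205 = 541; mod 256 = 29 → 1d.

1d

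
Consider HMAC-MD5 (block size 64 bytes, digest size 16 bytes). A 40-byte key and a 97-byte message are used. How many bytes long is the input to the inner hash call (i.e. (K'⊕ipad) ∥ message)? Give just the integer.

161

Key is 40 ≤ 64 bytes, zero-padded: |K'| = 64.
Inner input = (K'⊕ipad) ∥ m → 64 + 97 = 161 bytes.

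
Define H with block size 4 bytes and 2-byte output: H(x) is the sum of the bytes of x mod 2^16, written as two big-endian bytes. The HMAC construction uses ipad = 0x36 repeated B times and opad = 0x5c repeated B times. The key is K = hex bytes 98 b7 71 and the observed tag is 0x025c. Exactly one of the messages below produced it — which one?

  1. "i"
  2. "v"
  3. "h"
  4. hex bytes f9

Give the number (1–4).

Key hex bytes 98 b7 71 is 3 bytes ≤ B = 4; zero-pad to 4 bytes: K' = 98 b7 71 00.
K' ⊕ ipad = ae 81 47 36; K' ⊕ opad = c4 eb 2d 5c.
m1: inner = H(ae 81 47 36 69) = 02 15; tag = H(c4 eb 2d 5c 02 15) = 024f
m2: inner = H(ae 81 47 36 76) = 02 22; tag = H(c4 eb 2d 5c 02 22) = 025c ← matches
m3: inner = H(ae 81 47 36 68) = 02 14; tag = H(c4 eb 2d 5c 02 14) = 024e
m4: inner = H(ae 81 47 36 f9) = 02 a5; tag = H(c4 eb 2d 5c 02 a5) = 02df

2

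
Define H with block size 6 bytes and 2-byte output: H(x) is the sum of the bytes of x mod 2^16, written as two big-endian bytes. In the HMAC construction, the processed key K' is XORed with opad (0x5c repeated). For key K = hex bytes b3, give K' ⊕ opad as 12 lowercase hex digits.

ef5c5c5c5c5c

Key hex bytes b3 is 1 byte ≤ B = 6; zero-pad to 6 bytes: K' = b3 00 00 00 00 00.
XOR each byte with 0x5c: b3⊕5c=ef, 00⊕5c=5c, 00⊕5c=5c, 00⊕5c=5c, 00⊕5c=5c, 00⊕5c=5c.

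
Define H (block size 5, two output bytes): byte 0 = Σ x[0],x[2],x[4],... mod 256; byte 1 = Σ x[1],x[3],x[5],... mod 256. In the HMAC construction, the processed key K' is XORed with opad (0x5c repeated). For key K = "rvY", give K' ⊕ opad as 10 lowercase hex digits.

Key "rvY" = 72 76 59 is 3 bytes ≤ B = 5; zero-pad to 5 bytes: K' = 72 76 59 00 00.
XOR each byte with 0x5c: 72⊕5c=2e, 76⊕5c=2a, 59⊕5c=05, 00⊕5c=5c, 00⊕5c=5c.

2e2a055c5c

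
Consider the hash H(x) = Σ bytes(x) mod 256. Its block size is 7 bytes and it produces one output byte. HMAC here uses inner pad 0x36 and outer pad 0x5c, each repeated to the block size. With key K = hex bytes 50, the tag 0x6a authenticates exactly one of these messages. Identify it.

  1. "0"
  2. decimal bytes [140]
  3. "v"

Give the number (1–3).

2

Key hex bytes 50 is 1 byte ≤ B = 7; zero-pad to 7 bytes: K' = 50 00 00 00 00 00 00.
K' ⊕ ipad = 66 36 36 36 36 36 36; K' ⊕ opad = 0c 5c 5c 5c 5c 5c 5c.
m1: inner = H(66 36 36 36 36 36 36 30) = da; tag = H(0c 5c 5c 5c 5c 5c 5c da) = 0e
m2: inner = H(66 36 36 36 36 36 36 8c) = 36; tag = H(0c 5c 5c 5c 5c 5c 5c 36) = 6a ← matches
m3: inner = H(66 36 36 36 36 36 36 76) = 20; tag = H(0c 5c 5c 5c 5c 5c 5c 20) = 54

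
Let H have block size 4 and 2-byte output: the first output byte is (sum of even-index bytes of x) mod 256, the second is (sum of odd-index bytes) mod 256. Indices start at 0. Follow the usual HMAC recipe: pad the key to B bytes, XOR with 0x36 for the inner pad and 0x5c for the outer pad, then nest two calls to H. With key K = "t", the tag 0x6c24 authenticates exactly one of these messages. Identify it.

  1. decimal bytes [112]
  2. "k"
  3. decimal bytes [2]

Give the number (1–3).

1

Key "t" = 74 is 1 byte ≤ B = 4; zero-pad to 4 bytes: K' = 74 00 00 00.
K' ⊕ ipad = 42 36 36 36; K' ⊕ opad = 28 5c 5c 5c.
m1: inner = H(42 36 36 36 70) = e8 6c; tag = H(28 5c 5c 5c e8 6c) = 6c24 ← matches
m2: inner = H(42 36 36 36 6b) = e3 6c; tag = H(28 5c 5c 5c e3 6c) = 6724
m3: inner = H(42 36 36 36 02) = 7a 6c; tag = H(28 5c 5c 5c 7a 6c) = fe24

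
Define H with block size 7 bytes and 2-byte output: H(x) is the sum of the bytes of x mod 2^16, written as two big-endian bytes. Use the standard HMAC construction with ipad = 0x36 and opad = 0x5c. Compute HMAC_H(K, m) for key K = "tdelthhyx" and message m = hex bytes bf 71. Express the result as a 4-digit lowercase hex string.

030b

Key "tdelthhyx" = 74 64 65 6c 74 68 68 79 78 is 9 bytes > B = 7, so hash it first: H(key) = 03 de, then zero-pad to 7 bytes: K' = 03 de 00 00 00 00 00.
K' ⊕ ipad = 35 e8 36 36 36 36 36.  K' ⊕ opad = 5f 82 5c 5c 5c 5c 5c.
Inner input = (K'⊕ipad) ∥ m = 35 e8 36 36 36 36 36 ∥ bf 71.
Inner hash: sum = 53+232+54+54+54+54+54+191+113 = 859 → 03 5b.
Outer input = (K'⊕opad) ∥ inner = 5f 82 5c 5c 5c 5c 5c ∥ 03 5b.
Outer hash (tag): sum = 95+130+92+92+92+92+92+3+91 = 779 → 03 0b.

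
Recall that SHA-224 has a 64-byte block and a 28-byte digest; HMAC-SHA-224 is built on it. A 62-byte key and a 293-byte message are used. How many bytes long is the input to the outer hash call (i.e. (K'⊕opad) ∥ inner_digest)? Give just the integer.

Key is 62 ≤ 64 bytes, zero-padded: |K'| = 64.
Outer input = (K'⊕opad) ∥ H(inner) → 64 + 28 = 92 bytes.

92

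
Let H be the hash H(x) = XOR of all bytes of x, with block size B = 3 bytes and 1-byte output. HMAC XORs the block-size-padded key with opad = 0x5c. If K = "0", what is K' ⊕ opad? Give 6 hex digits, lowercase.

Key "0" = 30 is 1 byte ≤ B = 3; zero-pad to 3 bytes: K' = 30 00 00.
XOR each byte with 0x5c: 30⊕5c=6c, 00⊕5c=5c, 00⊕5c=5c.

6c5c5c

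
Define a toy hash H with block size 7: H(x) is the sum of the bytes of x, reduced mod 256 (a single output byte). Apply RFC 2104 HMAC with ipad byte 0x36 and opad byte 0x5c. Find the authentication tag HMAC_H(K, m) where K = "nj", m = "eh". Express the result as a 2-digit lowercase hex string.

Key "nj" = 6e 6a is 2 bytes ≤ B = 7; zero-pad to 7 bytes: K' = 6e 6a 00 00 00 00 00.
K' ⊕ ipad = 58 5c 36 36 36 36 36.  K' ⊕ opad = 32 36 5c 5c 5c 5c 5c.
Inner input = (K'⊕ipad) ∥ m = 58 5c 36 36 36 36 36 ∥ 65 68.
Inner hash: sum = 88+92+54+54+54+54+54+101+104 = 655; mod 256 = 143 → 8f.
Outer input = (K'⊕opad) ∥ inner = 32 36 5c 5c 5c 5c 5c ∥ 8f.
Outer hash (tag): sum = 50+54+92+92+92+92+92+143 = 707; mod 256 = 195 → c3.

c3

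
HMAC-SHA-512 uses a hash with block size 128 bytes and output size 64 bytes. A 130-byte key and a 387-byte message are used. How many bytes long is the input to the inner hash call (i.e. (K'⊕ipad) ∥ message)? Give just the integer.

Key is 130 > 128 bytes, so it is hashed to 64 bytes then zero-padded to 128: |K'| = 128.
Inner input = (K'⊕ipad) ∥ m → 128 + 387 = 515 bytes.

515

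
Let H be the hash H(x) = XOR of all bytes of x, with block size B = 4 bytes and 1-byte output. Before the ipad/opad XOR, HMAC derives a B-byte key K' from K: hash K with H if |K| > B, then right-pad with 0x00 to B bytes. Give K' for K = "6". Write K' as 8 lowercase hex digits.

Key "6" = 36 is 1 byte ≤ B = 4; zero-pad to 4 bytes: K' = 36 00 00 00.

36000000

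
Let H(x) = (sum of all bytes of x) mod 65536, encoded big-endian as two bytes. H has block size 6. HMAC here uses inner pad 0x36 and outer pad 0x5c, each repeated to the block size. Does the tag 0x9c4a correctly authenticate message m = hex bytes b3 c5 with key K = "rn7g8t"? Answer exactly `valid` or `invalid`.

Key "rn7g8t" = 72 6e 37 67 38 74 is exactly B = 6 bytes: K' = 72 6e 37 67 38 74.
K' ⊕ ipad = 44 58 01 51 0e 42; K' ⊕ opad = 2e 32 6b 3b 64 28.
Inner hash: sum = 68+88+1+81+14+66+179+197 = 694 → 02 b6.
Outer hash (recomputed tag): sum = 46+50+107+59+100+40+2+182 = 586 → 02 4a.
Recomputed tag = 024a; claimed = 9c4a → mismatch.

invalid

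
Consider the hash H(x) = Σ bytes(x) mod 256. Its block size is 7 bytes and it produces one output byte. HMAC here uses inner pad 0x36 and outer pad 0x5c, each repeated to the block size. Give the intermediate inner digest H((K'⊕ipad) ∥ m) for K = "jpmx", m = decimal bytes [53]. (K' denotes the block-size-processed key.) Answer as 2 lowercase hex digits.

Key "jpmx" = 6a 70 6d 78 is 4 bytes ≤ B = 7; zero-pad to 7 bytes: K' = 6a 70 6d 78 00 00 00.
K' ⊕ ipad = 5c 46 5b 4e 36 36 36.
Inner input = 5c 46 5b 4e 36 36 36 ∥ 35.
Inner hash: sum = 92+70+91+78+54+54+54+53 = 546; mod 256 = 34 → 22.

22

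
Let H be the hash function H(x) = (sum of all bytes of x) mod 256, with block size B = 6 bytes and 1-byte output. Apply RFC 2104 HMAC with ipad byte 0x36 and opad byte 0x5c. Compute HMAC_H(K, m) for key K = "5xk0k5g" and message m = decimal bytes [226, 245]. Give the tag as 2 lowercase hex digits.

Key "5xk0k5g" = 35 78 6b 30 6b 35 67 is 7 bytes > B = 6, so hash it first: H(key) = 4f, then zero-pad to 6 bytes: K' = 4f 00 00 00 00 00.
K' ⊕ ipad = 79 36 36 36 36 36.  K' ⊕ opad = 13 5c 5c 5c 5c 5c.
Inner input = (K'⊕ipad) ∥ m = 79 36 36 36 36 36 ∥ e2 f5.
Inner hash: sum = 121+54+54+54+54+54+226+245 = 862; mod 256 = 94 → 5e.
Outer input = (K'⊕opad) ∥ inner = 13 5c 5c 5c 5c 5c ∥ 5e.
Outer hash (tag): sum = 19+92+92+92+92+92+94 = 573; mod 256 = 61 → 3d.

3d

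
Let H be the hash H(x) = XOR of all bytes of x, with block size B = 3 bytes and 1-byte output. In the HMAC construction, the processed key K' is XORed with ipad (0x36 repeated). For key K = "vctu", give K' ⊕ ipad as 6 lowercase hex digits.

223636

Key "vctu" = 76 63 74 75 is 4 bytes > B = 3, so hash it first: H(key) = 14, then zero-pad to 3 bytes: K' = 14 00 00.
XOR each byte with 0x36: 14⊕36=22, 00⊕36=36, 00⊕36=36.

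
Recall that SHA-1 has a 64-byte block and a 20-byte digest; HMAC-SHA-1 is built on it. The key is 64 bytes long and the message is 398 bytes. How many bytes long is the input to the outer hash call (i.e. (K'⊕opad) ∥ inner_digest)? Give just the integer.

84

Key is 64 ≤ 64 bytes, zero-padded: |K'| = 64.
Outer input = (K'⊕opad) ∥ H(inner) → 64 + 20 = 84 bytes.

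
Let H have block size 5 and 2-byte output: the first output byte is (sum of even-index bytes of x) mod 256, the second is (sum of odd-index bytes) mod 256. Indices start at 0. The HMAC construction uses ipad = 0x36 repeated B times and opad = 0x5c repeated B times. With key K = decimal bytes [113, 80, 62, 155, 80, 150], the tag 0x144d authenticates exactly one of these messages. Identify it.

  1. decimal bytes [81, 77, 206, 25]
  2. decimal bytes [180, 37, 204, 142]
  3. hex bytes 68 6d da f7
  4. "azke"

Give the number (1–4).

Key decimal bytes [113, 80, 62, 155, 80, 150] = 71 50 3e 9b 50 96 is 6 bytes > B = 5, so hash it first: H(key) = ff 81, then zero-pad to 5 bytes: K' = ff 81 00 00 00.
K' ⊕ ipad = c9 b7 36 36 36; K' ⊕ opad = a3 dd 5c 5c 5c.
m1: inner = H(c9 b7 36 36 36 51 4d ce 19) = 9b 0c; tag = H(a3 dd 5c 5c 5c 9b 0c) = 67d4
m2: inner = H(c9 b7 36 36 36 b4 25 cc 8e) = e8 6d; tag = H(a3 dd 5c 5c 5c e8 6d) = c821
m3: inner = H(c9 b7 36 36 36 68 6d da f7) = 99 2f; tag = H(a3 dd 5c 5c 5c 99 2f) = 8ad2
m4: inner = H(c9 b7 36 36 36 61 7a 6b 65) = 14 b9; tag = H(a3 dd 5c 5c 5c 14 b9) = 144d ← matches

4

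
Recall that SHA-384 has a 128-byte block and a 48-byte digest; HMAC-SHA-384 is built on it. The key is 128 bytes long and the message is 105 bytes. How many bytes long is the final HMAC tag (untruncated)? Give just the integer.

48

The tag is one SHA-384 digest: 48 bytes.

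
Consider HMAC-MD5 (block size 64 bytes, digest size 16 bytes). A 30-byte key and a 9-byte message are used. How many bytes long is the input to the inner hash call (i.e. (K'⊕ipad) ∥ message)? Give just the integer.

73

Key is 30 ≤ 64 bytes, zero-padded: |K'| = 64.
Inner input = (K'⊕ipad) ∥ m → 64 + 9 = 73 bytes.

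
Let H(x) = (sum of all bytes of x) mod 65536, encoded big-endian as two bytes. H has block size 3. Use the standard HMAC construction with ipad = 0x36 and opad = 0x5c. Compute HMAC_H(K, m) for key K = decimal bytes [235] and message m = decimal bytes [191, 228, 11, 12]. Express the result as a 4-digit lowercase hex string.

0175

Key decimal bytes [235] = eb is 1 byte ≤ B = 3; zero-pad to 3 bytes: K' = eb 00 00.
K' ⊕ ipad = dd 36 36.  K' ⊕ opad = b7 5c 5c.
Inner input = (K'⊕ipad) ∥ m = dd 36 36 ∥ bf e4 0b 0c.
Inner hash: sum = 221+54+54+191+228+11+12 = 771 → 03 03.
Outer input = (K'⊕opad) ∥ inner = b7 5c 5c ∥ 03 03.
Outer hash (tag): sum = 183+92+92+3+3 = 373 → 01 75.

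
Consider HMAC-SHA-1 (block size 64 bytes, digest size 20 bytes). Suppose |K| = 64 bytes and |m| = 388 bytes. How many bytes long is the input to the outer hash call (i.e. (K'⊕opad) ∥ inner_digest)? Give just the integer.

Key is 64 ≤ 64 bytes, zero-padded: |K'| = 64.
Outer input = (K'⊕opad) ∥ H(inner) → 64 + 20 = 84 bytes.

84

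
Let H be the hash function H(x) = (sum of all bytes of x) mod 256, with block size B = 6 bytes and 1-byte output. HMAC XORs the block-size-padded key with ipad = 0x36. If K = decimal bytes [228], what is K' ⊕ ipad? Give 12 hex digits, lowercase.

d23636363636

Key decimal bytes [228] = e4 is 1 byte ≤ B = 6; zero-pad to 6 bytes: K' = e4 00 00 00 00 00.
XOR each byte with 0x36: e4⊕36=d2, 00⊕36=36, 00⊕36=36, 00⊕36=36, 00⊕36=36, 00⊕36=36.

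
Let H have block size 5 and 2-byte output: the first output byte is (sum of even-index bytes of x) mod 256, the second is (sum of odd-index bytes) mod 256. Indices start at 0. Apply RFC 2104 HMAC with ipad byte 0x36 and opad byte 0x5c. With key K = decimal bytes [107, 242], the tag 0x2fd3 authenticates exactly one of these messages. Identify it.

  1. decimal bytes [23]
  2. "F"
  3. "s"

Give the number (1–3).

Key decimal bytes [107, 242] = 6b f2 is 2 bytes ≤ B = 5; zero-pad to 5 bytes: K' = 6b f2 00 00 00.
K' ⊕ ipad = 5d c4 36 36 36; K' ⊕ opad = 37 ae 5c 5c 5c.
m1: inner = H(5d c4 36 36 36 17) = c9 11; tag = H(37 ae 5c 5c 5c c9 11) = 00d3
m2: inner = H(5d c4 36 36 36 46) = c9 40; tag = H(37 ae 5c 5c 5c c9 40) = 2fd3 ← matches
m3: inner = H(5d c4 36 36 36 73) = c9 6d; tag = H(37 ae 5c 5c 5c c9 6d) = 5cd3

2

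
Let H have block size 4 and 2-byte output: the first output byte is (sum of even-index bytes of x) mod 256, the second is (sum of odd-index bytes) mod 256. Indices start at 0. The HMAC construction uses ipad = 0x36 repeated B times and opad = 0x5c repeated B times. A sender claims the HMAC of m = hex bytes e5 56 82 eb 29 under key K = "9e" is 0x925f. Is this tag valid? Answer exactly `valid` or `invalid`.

invalid

Key "9e" = 39 65 is 2 bytes ≤ B = 4; zero-pad to 4 bytes: K' = 39 65 00 00.
K' ⊕ ipad = 0f 53 36 36; K' ⊕ opad = 65 39 5c 5c.
Inner hash: even-index sum = 469 mod 256 = 213; odd-index sum = 458 mod 256 = 202 → d5 ca.
Outer hash (recomputed tag): even-index sum = 406 mod 256 = 150; odd-index sum = 351 mod 256 = 95 → 96 5f.
Recomputed tag = 965f; claimed = 925f → mismatch.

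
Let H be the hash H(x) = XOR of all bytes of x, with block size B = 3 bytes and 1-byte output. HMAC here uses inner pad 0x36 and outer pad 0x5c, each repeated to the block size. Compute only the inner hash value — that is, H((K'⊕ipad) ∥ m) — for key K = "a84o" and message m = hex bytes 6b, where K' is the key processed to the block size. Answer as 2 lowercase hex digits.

Key "a84o" = 61 38 34 6f is 4 bytes > B = 3, so hash it first: H(key) = 02, then zero-pad to 3 bytes: K' = 02 00 00.
K' ⊕ ipad = 34 36 36.
Inner input = 34 36 36 ∥ 6b.
Inner hash: XOR 34⊕36⊕36⊕6b = 5f.

5f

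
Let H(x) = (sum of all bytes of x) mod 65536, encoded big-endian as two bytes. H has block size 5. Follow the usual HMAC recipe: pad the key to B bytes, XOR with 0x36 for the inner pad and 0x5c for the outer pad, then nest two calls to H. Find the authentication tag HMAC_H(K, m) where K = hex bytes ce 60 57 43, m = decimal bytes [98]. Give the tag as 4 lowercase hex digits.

Key hex bytes ce 60 57 43 is 4 bytes ≤ B = 5; zero-pad to 5 bytes: K' = ce 60 57 43 00.
K' ⊕ ipad = f8 56 61 75 36.  K' ⊕ opad = 92 3c 0b 1f 5c.
Inner input = (K'⊕ipad) ∥ m = f8 56 61 75 36 ∥ 62.
Inner hash: sum = 248+86+97+117+54+98 = 700 → 02 bc.
Outer input = (K'⊕opad) ∥ inner = 92 3c 0b 1f 5c ∥ 02 bc.
Outer hash (tag): sum = 146+60+11+31+92+2+188 = 530 → 02 12.

0212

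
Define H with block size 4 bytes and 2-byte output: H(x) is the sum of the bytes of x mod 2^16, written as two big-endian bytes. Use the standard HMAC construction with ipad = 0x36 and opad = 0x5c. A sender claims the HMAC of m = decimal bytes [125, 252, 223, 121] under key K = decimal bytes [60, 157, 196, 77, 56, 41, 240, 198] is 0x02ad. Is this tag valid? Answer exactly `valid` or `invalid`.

invalid

Key decimal bytes [60, 157, 196, 77, 56, 41, 240, 198] = 3c 9d c4 4d 38 29 f0 c6 is 8 bytes > B = 4, so hash it first: H(key) = 04 01, then zero-pad to 4 bytes: K' = 04 01 00 00.
K' ⊕ ipad = 32 37 36 36; K' ⊕ opad = 58 5d 5c 5c.
Inner hash: sum = 50+55+54+54+125+252+223+121 = 934 → 03 a6.
Outer hash (recomputed tag): sum = 88+93+92+92+3+166 = 534 → 02 16.
Recomputed tag = 0216; claimed = 02ad → mismatch.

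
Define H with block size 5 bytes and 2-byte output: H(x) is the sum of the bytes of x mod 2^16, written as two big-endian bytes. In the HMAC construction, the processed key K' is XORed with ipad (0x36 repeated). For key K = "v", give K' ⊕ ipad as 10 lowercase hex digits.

Key "v" = 76 is 1 byte ≤ B = 5; zero-pad to 5 bytes: K' = 76 00 00 00 00.
XOR each byte with 0x36: 76⊕36=40, 00⊕36=36, 00⊕36=36, 00⊕36=36, 00⊕36=36.

4036363636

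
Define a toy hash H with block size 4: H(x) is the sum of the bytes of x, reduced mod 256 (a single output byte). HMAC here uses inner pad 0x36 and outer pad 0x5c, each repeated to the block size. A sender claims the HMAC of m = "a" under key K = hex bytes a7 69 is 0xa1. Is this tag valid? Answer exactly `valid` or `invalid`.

invalid

Key hex bytes a7 69 is 2 bytes ≤ B = 4; zero-pad to 4 bytes: K' = a7 69 00 00.
K' ⊕ ipad = 91 5f 36 36; K' ⊕ opad = fb 35 5c 5c.
Inner hash: sum = 145+95+54+54+97 = 445; mod 256 = 189 → bd.
Outer hash (recomputed tag): sum = 251+53+92+92+189 = 677; mod 256 = 165 → a5.
Recomputed tag = a5; claimed = a1 → mismatch.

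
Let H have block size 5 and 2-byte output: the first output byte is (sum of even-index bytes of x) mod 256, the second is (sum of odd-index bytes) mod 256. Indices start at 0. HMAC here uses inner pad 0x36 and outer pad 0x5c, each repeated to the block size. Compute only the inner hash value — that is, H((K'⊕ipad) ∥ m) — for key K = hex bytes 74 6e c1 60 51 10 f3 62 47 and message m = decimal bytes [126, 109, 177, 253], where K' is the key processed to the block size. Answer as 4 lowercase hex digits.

ccdb

Key hex bytes 74 6e c1 60 51 10 f3 62 47 is 9 bytes > B = 5, so hash it first: H(key) = c0 40, then zero-pad to 5 bytes: K' = c0 40 00 00 00.
K' ⊕ ipad = f6 76 36 36 36.
Inner input = f6 76 36 36 36 ∥ 7e 6d b1 fd.
Inner hash: even-index sum = 716 mod 256 = 204; odd-index sum = 475 mod 256 = 219 → cc db.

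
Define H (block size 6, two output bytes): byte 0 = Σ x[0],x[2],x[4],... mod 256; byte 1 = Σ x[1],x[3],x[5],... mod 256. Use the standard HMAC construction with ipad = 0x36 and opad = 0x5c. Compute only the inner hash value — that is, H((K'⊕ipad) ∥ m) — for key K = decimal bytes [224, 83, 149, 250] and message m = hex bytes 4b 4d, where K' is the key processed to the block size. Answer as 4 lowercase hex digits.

Key decimal bytes [224, 83, 149, 250] = e0 53 95 fa is 4 bytes ≤ B = 6; zero-pad to 6 bytes: K' = e0 53 95 fa 00 00.
K' ⊕ ipad = d6 65 a3 cc 36 36.
Inner input = d6 65 a3 cc 36 36 ∥ 4b 4d.
Inner hash: even-index sum = 506 mod 256 = 250; odd-index sum = 436 mod 256 = 180 → fa b4.

fab4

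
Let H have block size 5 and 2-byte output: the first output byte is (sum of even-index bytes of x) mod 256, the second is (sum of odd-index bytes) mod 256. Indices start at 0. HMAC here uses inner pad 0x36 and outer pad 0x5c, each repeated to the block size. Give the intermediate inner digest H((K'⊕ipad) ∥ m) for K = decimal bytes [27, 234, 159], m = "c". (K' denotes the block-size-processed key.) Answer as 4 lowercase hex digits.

0c75

Key decimal bytes [27, 234, 159] = 1b ea 9f is 3 bytes ≤ B = 5; zero-pad to 5 bytes: K' = 1b ea 9f 00 00.
K' ⊕ ipad = 2d dc a9 36 36.
Inner input = 2d dc a9 36 36 ∥ 63.
Inner hash: even-index sum = 268 mod 256 = 12; odd-index sum = 373 mod 256 = 117 → 0c 75.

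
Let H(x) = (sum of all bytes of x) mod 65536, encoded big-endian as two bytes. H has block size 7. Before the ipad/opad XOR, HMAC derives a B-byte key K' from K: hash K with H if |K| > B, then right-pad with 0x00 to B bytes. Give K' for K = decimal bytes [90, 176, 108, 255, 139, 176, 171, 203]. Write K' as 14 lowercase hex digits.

05260000000000

|K| = 8 > B = 7, so first hash the key.
H(K): sum = 90+176+108+255+139+176+171+203 = 1318 → 05 26.
Zero-pad H(K) = 05 26 to 7 bytes: K' = 05 26 00 00 00 00 00.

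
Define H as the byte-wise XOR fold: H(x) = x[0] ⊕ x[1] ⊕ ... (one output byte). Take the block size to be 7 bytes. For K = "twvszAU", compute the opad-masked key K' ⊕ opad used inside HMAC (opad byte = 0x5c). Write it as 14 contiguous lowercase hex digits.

282b2a2f261d09

Key "twvszAU" = 74 77 76 73 7a 41 55 is exactly B = 7 bytes: K' = 74 77 76 73 7a 41 55.
XOR each byte with 0x5c: 74⊕5c=28, 77⊕5c=2b, 76⊕5c=2a, 73⊕5c=2f, 7a⊕5c=26, 41⊕5c=1d, 55⊕5c=09.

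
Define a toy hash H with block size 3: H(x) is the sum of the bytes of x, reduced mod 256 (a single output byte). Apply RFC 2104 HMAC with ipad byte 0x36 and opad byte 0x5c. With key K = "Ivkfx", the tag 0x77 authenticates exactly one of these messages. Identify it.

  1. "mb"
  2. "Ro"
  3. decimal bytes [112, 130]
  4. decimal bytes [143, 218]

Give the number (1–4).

Key "Ivkfx" = 49 76 6b 66 78 is 5 bytes > B = 3, so hash it first: H(key) = 08, then zero-pad to 3 bytes: K' = 08 00 00.
K' ⊕ ipad = 3e 36 36; K' ⊕ opad = 54 5c 5c.
m1: inner = H(3e 36 36 6d 62) = 79; tag = H(54 5c 5c 79) = 85
m2: inner = H(3e 36 36 52 6f) = 6b; tag = H(54 5c 5c 6b) = 77 ← matches
m3: inner = H(3e 36 36 70 82) = 9c; tag = H(54 5c 5c 9c) = a8
m4: inner = H(3e 36 36 8f da) = 13; tag = H(54 5c 5c 13) = 1f

2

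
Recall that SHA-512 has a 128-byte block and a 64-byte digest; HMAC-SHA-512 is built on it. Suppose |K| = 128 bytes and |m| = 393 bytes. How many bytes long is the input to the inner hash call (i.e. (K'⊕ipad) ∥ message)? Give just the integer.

521

Key is 128 ≤ 128 bytes, zero-padded: |K'| = 128.
Inner input = (K'⊕ipad) ∥ m → 128 + 393 = 521 bytes.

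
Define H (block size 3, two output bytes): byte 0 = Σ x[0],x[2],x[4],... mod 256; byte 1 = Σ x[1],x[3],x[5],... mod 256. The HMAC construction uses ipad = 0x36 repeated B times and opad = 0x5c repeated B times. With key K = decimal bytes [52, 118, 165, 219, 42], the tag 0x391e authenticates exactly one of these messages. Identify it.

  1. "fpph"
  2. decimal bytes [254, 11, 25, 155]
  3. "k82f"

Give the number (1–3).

Key decimal bytes [52, 118, 165, 219, 42] = 34 76 a5 db 2a is 5 bytes > B = 3, so hash it first: H(key) = 03 51, then zero-pad to 3 bytes: K' = 03 51 00.
K' ⊕ ipad = 35 67 36; K' ⊕ opad = 5f 0d 5c.
m1: inner = H(35 67 36 66 70 70 68) = 43 3d; tag = H(5f 0d 5c 43 3d) = f850
m2: inner = H(35 67 36 fe 0b 19 9b) = 11 7e; tag = H(5f 0d 5c 11 7e) = 391e ← matches
m3: inner = H(35 67 36 6b 38 32 66) = 09 04; tag = H(5f 0d 5c 09 04) = bf16

2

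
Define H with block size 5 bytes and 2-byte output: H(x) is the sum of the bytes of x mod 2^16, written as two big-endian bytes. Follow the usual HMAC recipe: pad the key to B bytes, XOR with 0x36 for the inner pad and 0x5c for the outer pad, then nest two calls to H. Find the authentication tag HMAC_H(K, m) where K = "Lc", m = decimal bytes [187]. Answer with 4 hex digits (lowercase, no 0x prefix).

Key "Lc" = 4c 63 is 2 bytes ≤ B = 5; zero-pad to 5 bytes: K' = 4c 63 00 00 00.
K' ⊕ ipad = 7a 55 36 36 36.  K' ⊕ opad = 10 3f 5c 5c 5c.
Inner input = (K'⊕ipad) ∥ m = 7a 55 36 36 36 ∥ bb.
Inner hash: sum = 122+85+54+54+54+187 = 556 → 02 2c.
Outer input = (K'⊕opad) ∥ inner = 10 3f 5c 5c 5c ∥ 02 2c.
Outer hash (tag): sum = 16+63+92+92+92+2+44 = 401 → 01 91.

0191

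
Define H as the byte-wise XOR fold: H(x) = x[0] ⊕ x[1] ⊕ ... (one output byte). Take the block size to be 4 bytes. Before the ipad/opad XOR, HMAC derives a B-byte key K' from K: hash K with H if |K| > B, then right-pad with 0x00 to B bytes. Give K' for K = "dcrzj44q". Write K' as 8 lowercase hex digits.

|K| = 8 > B = 4, so first hash the key.
H(K): XOR 64⊕63⊕72⊕7a⊕6a⊕34⊕34⊕71 = 14.
Zero-pad H(K) = 14 to 4 bytes: K' = 14 00 00 00.

14000000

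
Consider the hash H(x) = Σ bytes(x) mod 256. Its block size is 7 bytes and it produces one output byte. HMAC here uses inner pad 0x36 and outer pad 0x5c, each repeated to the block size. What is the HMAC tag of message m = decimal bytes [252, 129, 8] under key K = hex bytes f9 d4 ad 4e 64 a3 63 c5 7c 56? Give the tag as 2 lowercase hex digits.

85

Key hex bytes f9 d4 ad 4e 64 a3 63 c5 7c 56 is 10 bytes > B = 7, so hash it first: H(key) = c9, then zero-pad to 7 bytes: K' = c9 00 00 00 00 00 00.
K' ⊕ ipad = ff 36 36 36 36 36 36.  K' ⊕ opad = 95 5c 5c 5c 5c 5c 5c.
Inner input = (K'⊕ipad) ∥ m = ff 36 36 36 36 36 36 ∥ fc 81 08.
Inner hash: sum = 255+54+54+54+54+54+54+252+129+8 = 968; mod 256 = 200 → c8.
Outer input = (K'⊕opad) ∥ inner = 95 5c 5c 5c 5c 5c 5c ∥ c8.
Outer hash (tag): sum = 149+92+92+92+92+92+92+200 = 901; mod 256 = 133 → 85.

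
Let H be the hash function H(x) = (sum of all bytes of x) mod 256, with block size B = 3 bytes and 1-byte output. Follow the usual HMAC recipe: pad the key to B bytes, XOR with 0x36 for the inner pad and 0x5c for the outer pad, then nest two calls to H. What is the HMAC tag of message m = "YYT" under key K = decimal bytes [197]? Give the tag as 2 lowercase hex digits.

b6

Key decimal bytes [197] = c5 is 1 byte ≤ B = 3; zero-pad to 3 bytes: K' = c5 00 00.
K' ⊕ ipad = f3 36 36.  K' ⊕ opad = 99 5c 5c.
Inner input = (K'⊕ipad) ∥ m = f3 36 36 ∥ 59 59 54.
Inner hash: sum = 243+54+54+89+89+84 = 613; mod 256 = 101 → 65.
Outer input = (K'⊕opad) ∥ inner = 99 5c 5c ∥ 65.
Outer hash (tag): sum = 153+92+92+101 = 438; mod 256 = 182 → b6.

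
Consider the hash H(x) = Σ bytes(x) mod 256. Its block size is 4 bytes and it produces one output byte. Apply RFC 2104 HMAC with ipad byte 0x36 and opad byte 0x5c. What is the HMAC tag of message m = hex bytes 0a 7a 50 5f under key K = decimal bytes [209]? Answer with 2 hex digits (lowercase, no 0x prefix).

Key decimal bytes [209] = d1 is 1 byte ≤ B = 4; zero-pad to 4 bytes: K' = d1 00 00 00.
K' ⊕ ipad = e7 36 36 36.  K' ⊕ opad = 8d 5c 5c 5c.
Inner input = (K'⊕ipad) ∥ m = e7 36 36 36 ∥ 0a 7a 50 5f.
Inner hash: sum = 231+54+54+54+10+122+80+95 = 700; mod 256 = 188 → bc.
Outer input = (K'⊕opad) ∥ inner = 8d 5c 5c 5c ∥ bc.
Outer hash (tag): sum = 141+92+92+92+188 = 605; mod 256 = 93 → 5d.

5d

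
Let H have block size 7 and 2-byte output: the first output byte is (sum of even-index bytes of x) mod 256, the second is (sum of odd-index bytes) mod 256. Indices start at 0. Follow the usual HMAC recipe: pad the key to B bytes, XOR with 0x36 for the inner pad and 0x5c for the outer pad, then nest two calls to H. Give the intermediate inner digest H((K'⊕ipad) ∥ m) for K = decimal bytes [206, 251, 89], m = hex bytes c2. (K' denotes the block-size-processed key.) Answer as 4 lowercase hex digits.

d3fb

Key decimal bytes [206, 251, 89] = ce fb 59 is 3 bytes ≤ B = 7; zero-pad to 7 bytes: K' = ce fb 59 00 00 00 00.
K' ⊕ ipad = f8 cd 6f 36 36 36 36.
Inner input = f8 cd 6f 36 36 36 36 ∥ c2.
Inner hash: even-index sum = 467 mod 256 = 211; odd-index sum = 507 mod 256 = 251 → d3 fb.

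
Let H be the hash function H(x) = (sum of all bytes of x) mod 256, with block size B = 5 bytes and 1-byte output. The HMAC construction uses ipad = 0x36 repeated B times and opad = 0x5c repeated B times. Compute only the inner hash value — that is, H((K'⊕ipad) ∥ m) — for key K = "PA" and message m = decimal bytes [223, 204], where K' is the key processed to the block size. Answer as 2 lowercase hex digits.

Key "PA" = 50 41 is 2 bytes ≤ B = 5; zero-pad to 5 bytes: K' = 50 41 00 00 00.
K' ⊕ ipad = 66 77 36 36 36.
Inner input = 66 77 36 36 36 ∥ df cc.
Inner hash: sum = 102+119+54+54+54+223+204 = 810; mod 256 = 42 → 2a.

2a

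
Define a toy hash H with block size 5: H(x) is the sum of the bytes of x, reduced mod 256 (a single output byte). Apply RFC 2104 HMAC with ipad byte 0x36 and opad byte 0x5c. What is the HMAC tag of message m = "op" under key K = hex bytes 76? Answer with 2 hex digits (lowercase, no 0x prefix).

91

Key hex bytes 76 is 1 byte ≤ B = 5; zero-pad to 5 bytes: K' = 76 00 00 00 00.
K' ⊕ ipad = 40 36 36 36 36.  K' ⊕ opad = 2a 5c 5c 5c 5c.
Inner input = (K'⊕ipad) ∥ m = 40 36 36 36 36 ∥ 6f 70.
Inner hash: sum = 64+54+54+54+54+111+112 = 503; mod 256 = 247 → f7.
Outer input = (K'⊕opad) ∥ inner = 2a 5c 5c 5c 5c ∥ f7.
Outer hash (tag): sum = 42+92+92+92+92+247 = 657; mod 256 = 145 → 91.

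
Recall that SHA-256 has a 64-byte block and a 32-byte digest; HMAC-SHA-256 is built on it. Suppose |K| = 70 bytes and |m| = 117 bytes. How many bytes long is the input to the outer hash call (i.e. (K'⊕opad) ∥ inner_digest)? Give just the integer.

Key is 70 > 64 bytes, so it is hashed to 32 bytes then zero-padded to 64: |K'| = 64.
Outer input = (K'⊕opad) ∥ H(inner) → 64 + 32 = 96 bytes.

96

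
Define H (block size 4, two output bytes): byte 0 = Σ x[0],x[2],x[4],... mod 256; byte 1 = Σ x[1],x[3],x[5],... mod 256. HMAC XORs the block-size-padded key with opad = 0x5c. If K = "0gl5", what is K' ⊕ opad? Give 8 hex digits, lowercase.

6c3b3069

Key "0gl5" = 30 67 6c 35 is exactly B = 4 bytes: K' = 30 67 6c 35.
XOR each byte with 0x5c: 30⊕5c=6c, 67⊕5c=3b, 6c⊕5c=30, 35⊕5c=69.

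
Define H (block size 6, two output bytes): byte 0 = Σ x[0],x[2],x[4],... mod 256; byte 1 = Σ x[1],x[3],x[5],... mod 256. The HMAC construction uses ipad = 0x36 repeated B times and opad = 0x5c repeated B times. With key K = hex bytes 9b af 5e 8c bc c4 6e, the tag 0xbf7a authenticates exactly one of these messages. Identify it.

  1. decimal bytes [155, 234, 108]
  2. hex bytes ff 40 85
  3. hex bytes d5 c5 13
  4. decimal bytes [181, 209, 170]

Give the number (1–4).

Key hex bytes 9b af 5e 8c bc c4 6e is 7 bytes > B = 6, so hash it first: H(key) = 23 ff, then zero-pad to 6 bytes: K' = 23 ff 00 00 00 00.
K' ⊕ ipad = 15 c9 36 36 36 36; K' ⊕ opad = 7f a3 5c 5c 5c 5c.
m1: inner = H(15 c9 36 36 36 36 9b ea 6c) = 88 1f; tag = H(7f a3 5c 5c 5c 5c 88 1f) = bf7a ← matches
m2: inner = H(15 c9 36 36 36 36 ff 40 85) = 05 75; tag = H(7f a3 5c 5c 5c 5c 05 75) = 3cd0
m3: inner = H(15 c9 36 36 36 36 d5 c5 13) = 69 fa; tag = H(7f a3 5c 5c 5c 5c 69 fa) = a055
m4: inner = H(15 c9 36 36 36 36 b5 d1 aa) = e0 06; tag = H(7f a3 5c 5c 5c 5c e0 06) = 1761

1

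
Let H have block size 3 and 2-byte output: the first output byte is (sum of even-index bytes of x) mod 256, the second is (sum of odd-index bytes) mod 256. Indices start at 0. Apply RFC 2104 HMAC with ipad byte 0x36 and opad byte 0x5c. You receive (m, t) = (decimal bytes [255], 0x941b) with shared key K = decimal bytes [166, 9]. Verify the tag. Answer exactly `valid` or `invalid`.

Key decimal bytes [166, 9] = a6 09 is 2 bytes ≤ B = 3; zero-pad to 3 bytes: K' = a6 09 00.
K' ⊕ ipad = 90 3f 36; K' ⊕ opad = fa 55 5c.
Inner hash: even-index sum = 198 mod 256 = 198; odd-index sum = 318 mod 256 = 62 → c6 3e.
Outer hash (recomputed tag): even-index sum = 404 mod 256 = 148; odd-index sum = 283 mod 256 = 27 → 94 1b.
Recomputed tag = 941b; claimed = 941b → match.

valid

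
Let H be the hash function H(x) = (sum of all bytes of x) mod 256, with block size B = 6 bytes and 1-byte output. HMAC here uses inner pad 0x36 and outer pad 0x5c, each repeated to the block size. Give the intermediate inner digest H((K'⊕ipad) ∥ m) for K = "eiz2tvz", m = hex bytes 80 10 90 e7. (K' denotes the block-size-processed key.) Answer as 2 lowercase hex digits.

Key "eiz2tvz" = 65 69 7a 32 74 76 7a is 7 bytes > B = 6, so hash it first: H(key) = de, then zero-pad to 6 bytes: K' = de 00 00 00 00 00.
K' ⊕ ipad = e8 36 36 36 36 36.
Inner input = e8 36 36 36 36 36 ∥ 80 10 90 e7.
Inner hash: sum = 232+54+54+54+54+54+128+16+144+231 = 1021; mod 256 = 253 → fd.

fd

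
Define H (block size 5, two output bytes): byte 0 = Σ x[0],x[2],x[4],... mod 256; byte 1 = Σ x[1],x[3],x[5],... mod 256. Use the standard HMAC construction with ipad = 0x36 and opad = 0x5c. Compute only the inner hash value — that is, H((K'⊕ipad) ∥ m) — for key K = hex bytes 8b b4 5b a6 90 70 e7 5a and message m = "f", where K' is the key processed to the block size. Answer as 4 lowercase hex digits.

d7ae

Key hex bytes 8b b4 5b a6 90 70 e7 5a is 8 bytes > B = 5, so hash it first: H(key) = 5d 24, then zero-pad to 5 bytes: K' = 5d 24 00 00 00.
K' ⊕ ipad = 6b 12 36 36 36.
Inner input = 6b 12 36 36 36 ∥ 66.
Inner hash: even-index sum = 215 mod 256 = 215; odd-index sum = 174 mod 256 = 174 → d7 ae.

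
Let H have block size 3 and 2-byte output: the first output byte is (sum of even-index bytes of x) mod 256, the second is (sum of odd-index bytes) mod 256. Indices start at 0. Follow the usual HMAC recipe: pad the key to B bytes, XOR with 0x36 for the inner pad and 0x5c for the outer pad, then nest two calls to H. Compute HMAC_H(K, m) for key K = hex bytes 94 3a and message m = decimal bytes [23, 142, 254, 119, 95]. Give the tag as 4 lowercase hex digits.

a443

Key hex bytes 94 3a is 2 bytes ≤ B = 3; zero-pad to 3 bytes: K' = 94 3a 00.
K' ⊕ ipad = a2 0c 36.  K' ⊕ opad = c8 66 5c.
Inner input = (K'⊕ipad) ∥ m = a2 0c 36 ∥ 17 8e fe 77 5f.
Inner hash: even-index sum = 477 mod 256 = 221; odd-index sum = 384 mod 256 = 128 → dd 80.
Outer input = (K'⊕opad) ∥ inner = c8 66 5c ∥ dd 80.
Outer hash (tag): even-index sum = 420 mod 256 = 164; odd-index sum = 323 mod 256 = 67 → a4 43.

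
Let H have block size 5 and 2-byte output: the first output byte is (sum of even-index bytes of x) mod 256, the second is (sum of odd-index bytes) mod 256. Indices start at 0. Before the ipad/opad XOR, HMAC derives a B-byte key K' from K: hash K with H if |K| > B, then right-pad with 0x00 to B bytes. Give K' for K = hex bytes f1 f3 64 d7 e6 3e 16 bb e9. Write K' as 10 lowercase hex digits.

3ac3000000

|K| = 9 > B = 5, so first hash the key.
H(K): even-index sum = 826 mod 256 = 58; odd-index sum = 707 mod 256 = 195 → 3a c3.
Zero-pad H(K) = 3a c3 to 5 bytes: K' = 3a c3 00 00 00.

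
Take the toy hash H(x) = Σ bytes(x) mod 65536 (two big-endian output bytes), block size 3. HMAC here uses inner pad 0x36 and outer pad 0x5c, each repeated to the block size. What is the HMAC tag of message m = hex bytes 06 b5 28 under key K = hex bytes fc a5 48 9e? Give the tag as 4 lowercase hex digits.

0294

Key hex bytes fc a5 48 9e is 4 bytes > B = 3, so hash it first: H(key) = 02 87, then zero-pad to 3 bytes: K' = 02 87 00.
K' ⊕ ipad = 34 b1 36.  K' ⊕ opad = 5e db 5c.
Inner input = (K'⊕ipad) ∥ m = 34 b1 36 ∥ 06 b5 28.
Inner hash: sum = 52+177+54+6+181+40 = 510 → 01 fe.
Outer input = (K'⊕opad) ∥ inner = 5e db 5c ∥ 01 fe.
Outer hash (tag): sum = 94+219+92+1+254 = 660 → 02 94.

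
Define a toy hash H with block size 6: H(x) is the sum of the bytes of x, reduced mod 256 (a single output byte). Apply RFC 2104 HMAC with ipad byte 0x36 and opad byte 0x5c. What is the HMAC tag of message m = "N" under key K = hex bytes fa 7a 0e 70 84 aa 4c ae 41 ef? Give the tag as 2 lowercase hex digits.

ba

Key hex bytes fa 7a 0e 70 84 aa 4c ae 41 ef is 10 bytes > B = 6, so hash it first: H(key) = 4a, then zero-pad to 6 bytes: K' = 4a 00 00 00 00 00.
K' ⊕ ipad = 7c 36 36 36 36 36.  K' ⊕ opad = 16 5c 5c 5c 5c 5c.
Inner input = (K'⊕ipad) ∥ m = 7c 36 36 36 36 36 ∥ 4e.
Inner hash: sum = 124+54+54+54+54+54+78 = 472; mod 256 = 216 → d8.
Outer input = (K'⊕opad) ∥ inner = 16 5c 5c 5c 5c 5c ∥ d8.
Outer hash (tag): sum = 22+92+92+92+92+92+216 = 698; mod 256 = 186 → ba.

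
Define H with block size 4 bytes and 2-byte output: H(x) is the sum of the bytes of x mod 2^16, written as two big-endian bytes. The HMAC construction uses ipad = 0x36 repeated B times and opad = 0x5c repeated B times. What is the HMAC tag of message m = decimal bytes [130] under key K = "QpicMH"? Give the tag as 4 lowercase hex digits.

01cb

Key "QpicMH" = 51 70 69 63 4d 48 is 6 bytes > B = 4, so hash it first: H(key) = 02 22, then zero-pad to 4 bytes: K' = 02 22 00 00.
K' ⊕ ipad = 34 14 36 36.  K' ⊕ opad = 5e 7e 5c 5c.
Inner input = (K'⊕ipad) ∥ m = 34 14 36 36 ∥ 82.
Inner hash: sum = 52+20+54+54+130 = 310 → 01 36.
Outer input = (K'⊕opad) ∥ inner = 5e 7e 5c 5c ∥ 01 36.
Outer hash (tag): sum = 94+126+92+92+1+54 = 459 → 01 cb.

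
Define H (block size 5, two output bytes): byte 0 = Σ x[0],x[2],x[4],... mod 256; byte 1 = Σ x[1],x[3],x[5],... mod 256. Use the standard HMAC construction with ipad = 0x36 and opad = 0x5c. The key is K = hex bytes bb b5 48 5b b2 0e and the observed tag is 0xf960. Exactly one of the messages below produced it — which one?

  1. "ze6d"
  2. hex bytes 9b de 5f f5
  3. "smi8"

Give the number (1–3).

2

Key hex bytes bb b5 48 5b b2 0e is 6 bytes > B = 5, so hash it first: H(key) = b5 1e, then zero-pad to 5 bytes: K' = b5 1e 00 00 00.
K' ⊕ ipad = 83 28 36 36 36; K' ⊕ opad = e9 42 5c 5c 5c.
m1: inner = H(83 28 36 36 36 7a 65 36 64) = b8 0e; tag = H(e9 42 5c 5c 5c b8 0e) = af56
m2: inner = H(83 28 36 36 36 9b de 5f f5) = c2 58; tag = H(e9 42 5c 5c 5c c2 58) = f960 ← matches
m3: inner = H(83 28 36 36 36 73 6d 69 38) = 94 3a; tag = H(e9 42 5c 5c 5c 94 3a) = db32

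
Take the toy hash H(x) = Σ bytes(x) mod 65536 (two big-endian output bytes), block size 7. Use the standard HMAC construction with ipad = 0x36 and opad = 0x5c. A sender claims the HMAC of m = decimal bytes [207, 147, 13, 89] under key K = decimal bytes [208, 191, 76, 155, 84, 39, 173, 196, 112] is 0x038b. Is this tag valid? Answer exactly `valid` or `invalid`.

Key decimal bytes [208, 191, 76, 155, 84, 39, 173, 196, 112] = d0 bf 4c 9b 54 27 ad c4 70 is 9 bytes > B = 7, so hash it first: H(key) = 04 d2, then zero-pad to 7 bytes: K' = 04 d2 00 00 00 00 00.
K' ⊕ ipad = 32 e4 36 36 36 36 36; K' ⊕ opad = 58 8e 5c 5c 5c 5c 5c.
Inner hash: sum = 50+228+54+54+54+54+54+207+147+13+89 = 1004 → 03 ec.
Outer hash (recomputed tag): sum = 88+142+92+92+92+92+92+3+236 = 929 → 03 a1.
Recomputed tag = 03a1; claimed = 038b → mismatch.

invalid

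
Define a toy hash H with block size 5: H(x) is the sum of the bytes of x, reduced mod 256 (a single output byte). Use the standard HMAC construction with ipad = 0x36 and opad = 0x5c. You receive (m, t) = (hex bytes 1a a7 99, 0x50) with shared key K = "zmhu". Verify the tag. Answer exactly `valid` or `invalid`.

invalid

Key "zmhu" = 7a 6d 68 75 is 4 bytes ≤ B = 5; zero-pad to 5 bytes: K' = 7a 6d 68 75 00.
K' ⊕ ipad = 4c 5b 5e 43 36; K' ⊕ opad = 26 31 34 29 5c.
Inner hash: sum = 76+91+94+67+54+26+167+153 = 728; mod 256 = 216 → d8.
Outer hash (recomputed tag): sum = 38+49+52+41+92+216 = 488; mod 256 = 232 → e8.
Recomputed tag = e8; claimed = 50 → mismatch.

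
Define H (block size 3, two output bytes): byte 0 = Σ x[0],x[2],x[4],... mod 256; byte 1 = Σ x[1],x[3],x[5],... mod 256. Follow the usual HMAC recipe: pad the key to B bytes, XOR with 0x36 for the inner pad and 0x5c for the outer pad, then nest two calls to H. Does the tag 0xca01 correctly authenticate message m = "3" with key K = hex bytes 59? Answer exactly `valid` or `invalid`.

Key hex bytes 59 is 1 byte ≤ B = 3; zero-pad to 3 bytes: K' = 59 00 00.
K' ⊕ ipad = 6f 36 36; K' ⊕ opad = 05 5c 5c.
Inner hash: even-index sum = 165 mod 256 = 165; odd-index sum = 105 mod 256 = 105 → a5 69.
Outer hash (recomputed tag): even-index sum = 202 mod 256 = 202; odd-index sum = 257 mod 256 = 1 → ca 01.
Recomputed tag = ca01; claimed = ca01 → match.

valid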